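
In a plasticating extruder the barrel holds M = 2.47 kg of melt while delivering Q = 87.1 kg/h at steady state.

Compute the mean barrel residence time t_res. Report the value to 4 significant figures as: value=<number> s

value=102.1 s

Convert throughput: Q = 87.1 kg/h = 87.1/3600 = 0.0241944 kg/s
t_res = M / Q_s = 2.47 / 0.0241944 = 102.09 s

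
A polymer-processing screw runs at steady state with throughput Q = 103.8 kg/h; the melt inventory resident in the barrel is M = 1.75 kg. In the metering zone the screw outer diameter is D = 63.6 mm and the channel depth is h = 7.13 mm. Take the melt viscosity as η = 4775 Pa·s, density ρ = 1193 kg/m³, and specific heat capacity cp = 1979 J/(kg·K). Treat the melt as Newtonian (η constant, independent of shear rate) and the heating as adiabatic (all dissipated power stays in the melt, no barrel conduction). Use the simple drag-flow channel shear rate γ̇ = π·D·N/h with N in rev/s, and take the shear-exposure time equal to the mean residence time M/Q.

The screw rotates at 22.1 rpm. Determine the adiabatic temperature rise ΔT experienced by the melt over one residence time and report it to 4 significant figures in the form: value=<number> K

Q_s = Q / 3600 = 103.8 / 3600 = 0.0288333 kg/s
Mean residence time: t_res = M/Q_s = 1.75 kg / 0.0288333 kg/s = 60.6936 s
Convert to SI: D = 0.0636 m, h = 0.00713 m, N = 22.1/60 = 0.368333 rev/s
Shear rate: γ̇ = πDN/h = π·0.0636·0.368333/0.00713 = 10.3219 s⁻¹
Adiabatic rise: ΔT = η γ̇² t_res / (ρ cp) = 4775·(10.3219)²·60.6936 / (1193·1979) = 13.0782 K

value=13.08 K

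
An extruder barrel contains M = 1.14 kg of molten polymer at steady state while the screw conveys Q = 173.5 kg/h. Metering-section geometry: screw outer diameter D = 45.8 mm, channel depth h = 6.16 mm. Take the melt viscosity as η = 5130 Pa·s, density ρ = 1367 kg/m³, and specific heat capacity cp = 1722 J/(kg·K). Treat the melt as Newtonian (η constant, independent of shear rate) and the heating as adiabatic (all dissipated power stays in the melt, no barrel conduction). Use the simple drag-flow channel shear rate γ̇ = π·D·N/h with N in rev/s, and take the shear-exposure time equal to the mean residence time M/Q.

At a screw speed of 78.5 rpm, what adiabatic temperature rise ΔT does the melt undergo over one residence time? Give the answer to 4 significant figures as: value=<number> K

value=48.14 K

Convert throughput: Q = 173.5 kg/h = 173.5/3600 = 0.0481944 kg/s
t_res = M / Q_s = 1.14 ÷ 0.0481944 = 23.6542 s
D = 45.8 mm = 0.0458 m;  h = 6.16 mm = 0.00616 m;  N = 78.5 rpm / 60 = 1.30833 rev/s
γ̇ = π D N / h = (π)(0.0458)(1.30833) / 0.00616 = 30.56 s⁻¹
ΔT = η·γ̇²·t_res / (ρ·cp) = 5130 · (30.56)² · 23.6542 / (1367 · 1722) = 48.1426 K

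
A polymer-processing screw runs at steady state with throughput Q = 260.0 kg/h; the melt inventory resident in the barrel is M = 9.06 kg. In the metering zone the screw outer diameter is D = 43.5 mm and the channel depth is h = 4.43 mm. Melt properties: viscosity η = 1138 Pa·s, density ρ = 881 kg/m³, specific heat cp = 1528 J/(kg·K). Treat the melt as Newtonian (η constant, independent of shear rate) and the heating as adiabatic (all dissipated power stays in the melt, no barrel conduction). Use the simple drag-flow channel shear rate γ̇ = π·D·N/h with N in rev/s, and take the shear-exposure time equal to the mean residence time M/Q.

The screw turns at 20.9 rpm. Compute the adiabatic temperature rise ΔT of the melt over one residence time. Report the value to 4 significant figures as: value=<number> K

value=12.25 K

Q_s = Q / 3600 = 260.0 / 3600 = 0.0722222 kg/s
t_res = M / Q_s = 9.06 / 0.0722222 = 125.446 s
Convert to SI: D = 0.0435 m, h = 0.00443 m, N = 20.9/60 = 0.348333 rev/s
Shear rate: γ̇ = πDN/h = π·0.0435·0.348333/0.00443 = 10.7456 s⁻¹
Adiabatic rise: ΔT = η γ̇² t_res / (ρ cp) = 1138·(10.7456)²·125.446 / (881·1528) = 12.2451 K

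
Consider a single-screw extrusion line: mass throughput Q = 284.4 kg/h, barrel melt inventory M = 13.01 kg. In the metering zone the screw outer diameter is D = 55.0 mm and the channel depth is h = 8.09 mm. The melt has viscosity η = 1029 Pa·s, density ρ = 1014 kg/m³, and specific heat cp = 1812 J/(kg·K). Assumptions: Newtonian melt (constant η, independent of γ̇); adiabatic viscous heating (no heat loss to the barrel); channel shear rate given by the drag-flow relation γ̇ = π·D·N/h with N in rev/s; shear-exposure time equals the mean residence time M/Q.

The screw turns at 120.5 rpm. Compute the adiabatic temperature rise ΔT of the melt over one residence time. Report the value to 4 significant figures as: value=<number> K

Convert throughput: Q = 284.4 kg/h = 284.4/3600 = 0.079 kg/s
t_res = M / Q_s = 13.01 ÷ 0.079 = 164.684 s
D = 55.0 mm = 0.055 m;  h = 8.09 mm = 0.00809 m;  N = 120.5 rpm / 60 = 2.00833 rev/s
γ̇ = π D N / h = (π)(0.055)(2.00833) / 0.00809 = 42.8943 s⁻¹
ΔT = η·γ̇²·t_res/(ρ·cp) = [1029 × 42.8943² × 164.684] / [1014 × 1812] = 169.695 K

value=169.7 K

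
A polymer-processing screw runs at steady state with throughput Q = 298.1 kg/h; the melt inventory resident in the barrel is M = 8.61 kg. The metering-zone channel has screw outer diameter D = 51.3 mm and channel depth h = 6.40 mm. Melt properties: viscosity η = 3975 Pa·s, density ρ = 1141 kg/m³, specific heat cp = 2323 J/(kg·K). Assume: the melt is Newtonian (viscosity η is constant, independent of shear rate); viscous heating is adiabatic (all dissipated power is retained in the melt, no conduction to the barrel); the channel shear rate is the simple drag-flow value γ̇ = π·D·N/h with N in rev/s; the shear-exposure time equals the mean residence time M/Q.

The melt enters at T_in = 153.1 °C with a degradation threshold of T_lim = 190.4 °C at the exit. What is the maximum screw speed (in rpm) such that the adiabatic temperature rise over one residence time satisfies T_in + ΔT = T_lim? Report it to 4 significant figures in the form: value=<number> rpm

Convert throughput: Q = 298.1 kg/h = 298.1/3600 = 0.0828056 kg/s
t_res = M / Q_s = 8.61 / 0.0828056 = 103.979 s
D = 51.3 mm = 0.0513 m;  h = 6.40 mm = 0.0064 m
ΔT_a = T_lim − T_in = 190.4 − 153.1 = 37.3 K
Invert ΔT = ηγ̇²t_res/(ρcp) for γ̇: γ̇_max² = ΔT_a ρ cp / (η t_res) = 37.3·1141·2323 / (3975·103.979) = 239.201 s⁻²
Take the square root: γ̇_max = √(239.201) = 15.4661 s⁻¹
N_max = γ̇_max·h / (π·D) = 15.4661 · 0.0064 / (π · 0.0513) = 0.614178 rev/s = 36.8507 rpm

value=36.85 rpm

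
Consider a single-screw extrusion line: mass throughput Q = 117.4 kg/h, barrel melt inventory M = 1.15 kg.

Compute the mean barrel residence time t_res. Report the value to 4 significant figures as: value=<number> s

Q_s = Q / 3600 = 117.4 / 3600 = 0.0326111 kg/s
Mean residence time: t_res = M/Q_s = 1.15 kg / 0.0326111 kg/s = 35.2641 s

value=35.26 s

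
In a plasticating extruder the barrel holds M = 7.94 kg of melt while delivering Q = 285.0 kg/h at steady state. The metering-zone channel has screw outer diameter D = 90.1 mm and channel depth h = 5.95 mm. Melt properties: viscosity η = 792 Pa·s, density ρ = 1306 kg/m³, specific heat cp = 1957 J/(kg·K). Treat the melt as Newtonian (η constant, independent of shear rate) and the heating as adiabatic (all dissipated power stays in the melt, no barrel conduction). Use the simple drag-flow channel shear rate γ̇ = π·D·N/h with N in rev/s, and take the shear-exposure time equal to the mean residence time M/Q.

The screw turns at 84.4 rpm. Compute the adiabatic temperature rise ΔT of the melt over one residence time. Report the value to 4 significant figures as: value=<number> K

Q_s = Q / 3600 = 285.0 / 3600 = 0.0791667 kg/s
t_res = M / Q_s = 7.94 / 0.0791667 = 100.295 s
Convert to SI: D = 0.0901 m, h = 0.00595 m, N = 84.4/60 = 1.40667 rev/s
γ̇ = π D N / h = (π)(0.0901)(1.40667) / 0.00595 = 66.9189 s⁻¹
Adiabatic rise: ΔT = η γ̇² t_res / (ρ cp) = 792·(66.9189)²·100.295 / (1306·1957) = 139.177 K

value=139.2 K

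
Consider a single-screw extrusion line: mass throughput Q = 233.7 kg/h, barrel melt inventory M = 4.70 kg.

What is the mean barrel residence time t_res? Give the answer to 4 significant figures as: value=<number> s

value=72.40 s

Convert throughput: Q = 233.7 kg/h = 233.7/3600 = 0.0649167 kg/s
Mean residence time: t_res = M/Q_s = 4.70 kg / 0.0649167 kg/s = 72.4005 s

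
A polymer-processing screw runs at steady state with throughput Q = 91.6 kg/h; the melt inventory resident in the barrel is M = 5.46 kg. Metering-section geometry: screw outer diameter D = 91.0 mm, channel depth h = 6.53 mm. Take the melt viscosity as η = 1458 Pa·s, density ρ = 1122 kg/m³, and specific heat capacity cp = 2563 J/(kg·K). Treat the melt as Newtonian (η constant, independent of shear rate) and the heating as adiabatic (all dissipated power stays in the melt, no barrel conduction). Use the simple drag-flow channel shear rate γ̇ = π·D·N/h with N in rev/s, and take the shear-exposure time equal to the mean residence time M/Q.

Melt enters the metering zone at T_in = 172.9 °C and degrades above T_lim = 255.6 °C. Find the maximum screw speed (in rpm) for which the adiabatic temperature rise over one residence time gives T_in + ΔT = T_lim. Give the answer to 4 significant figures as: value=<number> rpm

value=37.78 rpm

Convert throughput: Q = 91.6 kg/h = 91.6/3600 = 0.0254444 kg/s
t_res = M / Q_s = 5.46 ÷ 0.0254444 = 214.585 s
D = 91.0 mm = 0.091 m;  h = 6.53 mm = 0.00653 m
ΔT_a = T_lim − T_in = 255.6 °C − 172.9 °C = 82.7 K
Invert ΔT = ηγ̇²t_res/(ρcp) for γ̇: γ̇_max² = ΔT_a ρ cp / (η t_res) = 82.7·1122·2563 / (1458·214.585) = 760.133 s⁻²
Take the square root: γ̇_max = √(760.133) = 27.5705 s⁻¹
Solve γ̇ = πDN/h for N: N_max = γ̇_max·h/(π·D) = 27.5705 × 0.00653 / (π × 0.091) = 0.629748 rev/s = 37.7849 rpm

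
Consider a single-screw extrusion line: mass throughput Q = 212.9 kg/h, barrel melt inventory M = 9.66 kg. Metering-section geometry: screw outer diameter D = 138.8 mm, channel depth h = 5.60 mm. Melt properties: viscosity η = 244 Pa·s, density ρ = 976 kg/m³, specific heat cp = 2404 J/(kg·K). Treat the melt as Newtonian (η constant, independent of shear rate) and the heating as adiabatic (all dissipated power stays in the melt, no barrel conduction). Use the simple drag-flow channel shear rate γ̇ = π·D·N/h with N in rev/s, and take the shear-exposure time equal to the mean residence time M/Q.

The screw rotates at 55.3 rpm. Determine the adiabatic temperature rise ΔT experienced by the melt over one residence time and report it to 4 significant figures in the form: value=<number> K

value=87.49 K

Convert throughput: Q = 212.9 kg/h = 212.9/3600 = 0.0591389 kg/s
t_res = M / Q_s = 9.66 / 0.0591389 = 163.344 s
D = 138.8 mm = 0.1388 m;  h = 5.60 mm = 0.0056 m;  N = 55.3 rpm / 60 = 0.921667 rev/s
γ̇ = π D N / h = (π)(0.1388)(0.921667) / 0.0056 = 71.7671 s⁻¹
Adiabatic rise: ΔT = η γ̇² t_res / (ρ cp) = 244·(71.7671)²·163.344 / (976·2404) = 87.4903 K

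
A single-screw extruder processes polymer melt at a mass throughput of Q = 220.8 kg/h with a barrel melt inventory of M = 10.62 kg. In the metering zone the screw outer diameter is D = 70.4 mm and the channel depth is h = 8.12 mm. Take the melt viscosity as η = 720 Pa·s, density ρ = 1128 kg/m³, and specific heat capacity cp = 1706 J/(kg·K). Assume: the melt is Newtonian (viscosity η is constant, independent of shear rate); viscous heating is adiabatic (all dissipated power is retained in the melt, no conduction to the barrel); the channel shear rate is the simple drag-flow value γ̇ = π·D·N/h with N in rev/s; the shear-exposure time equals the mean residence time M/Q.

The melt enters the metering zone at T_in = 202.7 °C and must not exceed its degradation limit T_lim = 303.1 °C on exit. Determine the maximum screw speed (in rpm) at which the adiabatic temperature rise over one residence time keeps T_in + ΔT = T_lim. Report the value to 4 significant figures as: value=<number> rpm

Throughput in SI: Q_s = 220.8 kg/h ÷ 3600 s/h = 0.0613333 kg/s
Mean residence time: t_res = M/Q_s = 10.62 kg / 0.0613333 kg/s = 173.152 s
Convert to metres: D = 0.0704 m, h = 0.00812 m
Allowable rise: ΔT_a = T_lim − T_in = 303.1 − 202.7 = 100.4 K
Invert ΔT = ηγ̇²t_res/(ρcp) for γ̇: γ̇_max² = ΔT_a ρ cp / (η t_res) = 100.4·1128·1706 / (720·173.152) = 1549.75 s⁻²
Take the square root: γ̇_max = √(1549.75) = 39.3669 s⁻¹
Solve γ̇ = πDN/h for N: N_max = γ̇_max·h/(π·D) = 39.3669 × 0.00812 / (π × 0.0704) = 1.44532 rev/s = 86.7192 rpm

value=86.72 rpm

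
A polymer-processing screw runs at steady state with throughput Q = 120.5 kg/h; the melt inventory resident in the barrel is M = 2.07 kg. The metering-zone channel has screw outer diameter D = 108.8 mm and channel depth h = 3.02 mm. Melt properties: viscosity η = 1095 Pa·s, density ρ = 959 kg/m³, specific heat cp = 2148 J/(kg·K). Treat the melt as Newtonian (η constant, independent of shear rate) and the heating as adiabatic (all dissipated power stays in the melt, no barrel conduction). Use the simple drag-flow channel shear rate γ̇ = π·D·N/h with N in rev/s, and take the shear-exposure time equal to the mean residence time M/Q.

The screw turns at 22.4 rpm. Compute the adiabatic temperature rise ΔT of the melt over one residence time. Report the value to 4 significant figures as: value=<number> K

value=58.69 K

Throughput in SI: Q_s = 120.5 kg/h ÷ 3600 s/h = 0.0334722 kg/s
t_res = M / Q_s = 2.07 ÷ 0.0334722 = 61.8423 s
Convert to SI: D = 0.1088 m, h = 0.00302 m, N = 22.4/60 = 0.373333 rev/s
Shear rate: γ̇ = πDN/h = π·0.1088·0.373333/0.00302 = 42.2541 s⁻¹
ΔT = η·γ̇²·t_res/(ρ·cp) = [1095 × 42.2541² × 61.8423] / [959 × 2148] = 58.6927 K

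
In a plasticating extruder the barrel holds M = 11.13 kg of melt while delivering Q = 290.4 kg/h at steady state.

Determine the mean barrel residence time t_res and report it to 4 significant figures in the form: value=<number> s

Q_s = Q / 3600 = 290.4 / 3600 = 0.0806667 kg/s
t_res = M / Q_s = 11.13 ÷ 0.0806667 = 137.975 s

value=138.0 s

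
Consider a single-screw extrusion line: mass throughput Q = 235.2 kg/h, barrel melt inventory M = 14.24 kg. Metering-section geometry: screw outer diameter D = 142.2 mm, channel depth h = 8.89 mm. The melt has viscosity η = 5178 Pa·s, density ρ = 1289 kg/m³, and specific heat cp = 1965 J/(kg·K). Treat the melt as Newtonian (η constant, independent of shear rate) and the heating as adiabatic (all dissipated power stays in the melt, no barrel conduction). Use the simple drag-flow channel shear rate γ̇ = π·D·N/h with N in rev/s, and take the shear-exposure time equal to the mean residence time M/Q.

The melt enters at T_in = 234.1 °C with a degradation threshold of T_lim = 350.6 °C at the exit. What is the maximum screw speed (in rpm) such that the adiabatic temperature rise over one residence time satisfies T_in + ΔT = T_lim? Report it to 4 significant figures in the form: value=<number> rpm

value=19.31 rpm

Q_s = Q / 3600 = 235.2 / 3600 = 0.0653333 kg/s
Mean residence time: t_res = M/Q_s = 14.24 kg / 0.0653333 kg/s = 217.959 s
D = 142.2 mm = 0.1422 m;  h = 8.89 mm = 0.00889 m
ΔT_a = T_lim − T_in = 350.6 − 234.1 = 116.5 K
Invert ΔT = ηγ̇²t_res/(ρcp) for γ̇: γ̇_max² = ΔT_a ρ cp / (η t_res) = 116.5·1289·1965 / (5178·217.959) = 261.459 s⁻²
Take the square root: γ̇_max = √(261.459) = 16.1697 s⁻¹
N_max = γ̇_max·h / (π·D) = 16.1697 · 0.00889 / (π · 0.1422) = 0.321777 rev/s = 19.3066 rpm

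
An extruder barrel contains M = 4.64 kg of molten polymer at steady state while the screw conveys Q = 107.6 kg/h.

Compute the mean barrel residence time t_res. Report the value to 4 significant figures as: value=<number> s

value=155.2 s

Throughput in SI: Q_s = 107.6 kg/h ÷ 3600 s/h = 0.0298889 kg/s
t_res = M / Q_s = 4.64 ÷ 0.0298889 = 155.242 s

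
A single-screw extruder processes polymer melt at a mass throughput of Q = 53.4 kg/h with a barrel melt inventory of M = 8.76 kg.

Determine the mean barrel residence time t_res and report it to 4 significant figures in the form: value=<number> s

Q_s = Q / 3600 = 53.4 / 3600 = 0.0148333 kg/s
t_res = M / Q_s = 8.76 ÷ 0.0148333 = 590.562 s

value=590.6 s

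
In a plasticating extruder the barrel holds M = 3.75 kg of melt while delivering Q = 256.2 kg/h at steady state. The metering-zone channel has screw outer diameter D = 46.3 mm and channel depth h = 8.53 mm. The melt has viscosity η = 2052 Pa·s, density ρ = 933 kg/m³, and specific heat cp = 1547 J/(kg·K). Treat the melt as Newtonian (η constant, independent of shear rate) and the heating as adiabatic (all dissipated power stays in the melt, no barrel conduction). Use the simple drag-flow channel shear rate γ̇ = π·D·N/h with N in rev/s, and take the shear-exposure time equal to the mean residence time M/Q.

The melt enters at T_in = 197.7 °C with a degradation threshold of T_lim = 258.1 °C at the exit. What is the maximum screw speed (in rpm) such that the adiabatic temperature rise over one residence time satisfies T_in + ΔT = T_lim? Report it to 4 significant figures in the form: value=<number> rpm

Q_s = Q / 3600 = 256.2 / 3600 = 0.0711667 kg/s
Mean residence time: t_res = M/Q_s = 3.75 kg / 0.0711667 kg/s = 52.6932 s
Geometry in SI: D = 46.3 mm → 0.0463 m, h = 8.53 mm → 0.00853 m
Allowable rise: ΔT_a = T_lim − T_in = 258.1 − 197.7 = 60.4 K
γ̇_max² = ΔT_a·ρ·cp / (η·t_res) = [60.4 × 933 × 1547] / [2052 × 52.6932] = 806.263 s⁻²
Take the square root: γ̇_max = √(806.263) = 28.3948 s⁻¹
N_max = γ̇_max h / (πD) = 28.3948·0.00853/(π·0.0463) = 1.66516 rev/s → ×60 = 99.9097 rpm

value=99.91 rpm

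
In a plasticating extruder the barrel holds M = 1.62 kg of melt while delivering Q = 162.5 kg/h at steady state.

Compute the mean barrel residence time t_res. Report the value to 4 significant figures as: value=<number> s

Throughput in SI: Q_s = 162.5 kg/h ÷ 3600 s/h = 0.0451389 kg/s
t_res = M / Q_s = 1.62 ÷ 0.0451389 = 35.8892 s

value=35.89 s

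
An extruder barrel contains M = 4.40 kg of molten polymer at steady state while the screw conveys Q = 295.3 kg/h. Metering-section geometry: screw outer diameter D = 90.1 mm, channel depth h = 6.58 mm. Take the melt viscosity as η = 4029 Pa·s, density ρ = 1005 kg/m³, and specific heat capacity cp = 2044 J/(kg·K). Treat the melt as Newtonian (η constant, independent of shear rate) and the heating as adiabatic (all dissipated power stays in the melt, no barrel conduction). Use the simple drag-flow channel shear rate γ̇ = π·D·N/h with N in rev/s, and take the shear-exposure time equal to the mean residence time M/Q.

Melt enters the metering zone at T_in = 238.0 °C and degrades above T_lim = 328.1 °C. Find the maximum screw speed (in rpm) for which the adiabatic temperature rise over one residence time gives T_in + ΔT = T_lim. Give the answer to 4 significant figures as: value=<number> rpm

Q_s = Q / 3600 = 295.3 / 3600 = 0.0820278 kg/s
t_res = M / Q_s = 4.40 ÷ 0.0820278 = 53.6404 s
Geometry in SI: D = 90.1 mm → 0.0901 m, h = 6.58 mm → 0.00658 m
ΔT_a = T_lim − T_in = 328.1 − 238.0 = 90.1 K
γ̇_max² = ΔT_a·ρ·cp / (η·t_res) = [90.1 × 1005 × 2044] / [4029 × 53.6404] = 856.412 s⁻²
γ̇_max = sqrt(856.412) = 29.2645 s⁻¹
N_max = γ̇_max h / (πD) = 29.2645·0.00658/(π·0.0901) = 0.680288 rev/s → ×60 = 40.8173 rpm

value=40.82 rpm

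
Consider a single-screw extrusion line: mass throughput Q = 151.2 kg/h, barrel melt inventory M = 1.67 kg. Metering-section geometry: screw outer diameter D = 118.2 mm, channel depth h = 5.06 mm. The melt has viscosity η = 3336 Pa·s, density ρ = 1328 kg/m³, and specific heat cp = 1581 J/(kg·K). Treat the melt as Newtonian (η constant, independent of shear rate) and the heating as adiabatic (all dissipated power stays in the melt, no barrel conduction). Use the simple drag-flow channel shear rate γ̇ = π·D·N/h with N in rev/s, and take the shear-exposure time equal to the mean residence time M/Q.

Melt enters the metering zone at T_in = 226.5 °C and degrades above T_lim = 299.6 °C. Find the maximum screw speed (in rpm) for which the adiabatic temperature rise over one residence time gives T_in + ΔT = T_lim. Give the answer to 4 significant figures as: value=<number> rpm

value=27.81 rpm

Q_s = Q / 3600 = 151.2 / 3600 = 0.042 kg/s
t_res = M / Q_s = 1.67 / 0.042 = 39.7619 s
Geometry in SI: D = 118.2 mm → 0.1182 m, h = 5.06 mm → 0.00506 m
Allowable rise: ΔT_a = T_lim − T_in = 299.6 − 226.5 = 73.1 K
γ̇_max² = ΔT_a·ρ·cp / (η·t_res) = [73.1 × 1328 × 1581] / [3336 × 39.7619] = 1157.06 s⁻²
γ̇_max = sqrt(1157.06) = 34.0155 s⁻¹
Solve γ̇ = πDN/h for N: N_max = γ̇_max·h/(π·D) = 34.0155 × 0.00506 / (π × 0.1182) = 0.463511 rev/s = 27.8107 rpm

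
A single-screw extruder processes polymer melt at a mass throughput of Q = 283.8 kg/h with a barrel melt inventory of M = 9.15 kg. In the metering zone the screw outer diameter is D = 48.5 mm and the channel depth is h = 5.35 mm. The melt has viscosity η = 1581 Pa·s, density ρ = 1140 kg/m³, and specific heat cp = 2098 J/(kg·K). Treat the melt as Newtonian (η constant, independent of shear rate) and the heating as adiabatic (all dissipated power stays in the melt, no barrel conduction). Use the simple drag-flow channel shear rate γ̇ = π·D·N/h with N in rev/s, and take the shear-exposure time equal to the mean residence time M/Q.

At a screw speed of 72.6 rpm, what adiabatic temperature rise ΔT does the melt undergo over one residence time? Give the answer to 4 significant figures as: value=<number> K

value=91.11 K

Q_s = Q / 3600 = 283.8 / 3600 = 0.0788333 kg/s
t_res = M / Q_s = 9.15 ÷ 0.0788333 = 116.068 s
Convert to SI: D = 0.0485 m, h = 0.00535 m, N = 72.6/60 = 1.21 rev/s
γ̇ = π·D·N / h = π · 0.0485 · 1.21 / 0.00535 = 34.4606 s⁻¹
Adiabatic rise: ΔT = η γ̇² t_res / (ρ cp) = 1581·(34.4606)²·116.068 / (1140·2098) = 91.1127 K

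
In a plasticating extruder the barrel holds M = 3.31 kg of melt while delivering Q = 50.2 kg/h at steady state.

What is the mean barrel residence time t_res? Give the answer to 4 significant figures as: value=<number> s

value=237.4 s

Throughput in SI: Q_s = 50.2 kg/h ÷ 3600 s/h = 0.0139444 kg/s
t_res = M / Q_s = 3.31 / 0.0139444 = 237.371 s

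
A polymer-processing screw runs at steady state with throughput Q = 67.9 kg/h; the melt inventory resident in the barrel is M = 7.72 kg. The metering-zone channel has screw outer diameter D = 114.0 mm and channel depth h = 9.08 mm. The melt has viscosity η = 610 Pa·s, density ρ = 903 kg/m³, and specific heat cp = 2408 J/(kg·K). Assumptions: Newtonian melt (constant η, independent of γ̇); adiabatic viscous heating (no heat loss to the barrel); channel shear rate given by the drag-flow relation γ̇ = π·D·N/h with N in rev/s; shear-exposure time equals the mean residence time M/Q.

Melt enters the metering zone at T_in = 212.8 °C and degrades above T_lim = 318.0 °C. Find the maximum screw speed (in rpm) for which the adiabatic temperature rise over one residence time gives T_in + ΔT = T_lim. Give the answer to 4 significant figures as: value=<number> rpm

value=46.04 rpm

Q_s = Q / 3600 = 67.9 / 3600 = 0.0188611 kg/s
t_res = M / Q_s = 7.72 ÷ 0.0188611 = 409.308 s
Geometry in SI: D = 114.0 mm → 0.114 m, h = 9.08 mm → 0.00908 m
Allowable rise: ΔT_a = T_lim − T_in = 318.0 − 212.8 = 105.2 K
Invert ΔT = ηγ̇²t_res/(ρcp) for γ̇: γ̇_max² = ΔT_a ρ cp / (η t_res) = 105.2·903·2408 / (610·409.308) = 916.179 s⁻²
Take the square root: γ̇_max = √(916.179) = 30.2684 s⁻¹
Solve γ̇ = πDN/h for N: N_max = γ̇_max·h/(π·D) = 30.2684 × 0.00908 / (π × 0.114) = 0.767399 rev/s = 46.0439 rpm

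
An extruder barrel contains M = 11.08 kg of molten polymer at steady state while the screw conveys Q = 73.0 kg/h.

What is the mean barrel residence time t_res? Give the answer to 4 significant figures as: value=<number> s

Throughput in SI: Q_s = 73.0 kg/h ÷ 3600 s/h = 0.0202778 kg/s
t_res = M / Q_s = 11.08 ÷ 0.0202778 = 546.411 s

value=546.4 s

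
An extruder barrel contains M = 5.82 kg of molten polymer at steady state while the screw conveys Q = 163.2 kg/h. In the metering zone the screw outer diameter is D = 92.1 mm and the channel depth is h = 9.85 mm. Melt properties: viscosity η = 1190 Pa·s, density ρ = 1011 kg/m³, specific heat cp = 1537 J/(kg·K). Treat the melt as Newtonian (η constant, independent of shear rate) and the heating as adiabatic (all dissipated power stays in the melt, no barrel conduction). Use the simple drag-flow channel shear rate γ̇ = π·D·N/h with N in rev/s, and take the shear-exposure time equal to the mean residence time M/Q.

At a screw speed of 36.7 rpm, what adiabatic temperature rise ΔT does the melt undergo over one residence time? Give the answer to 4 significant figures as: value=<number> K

value=31.74 K

Throughput in SI: Q_s = 163.2 kg/h ÷ 3600 s/h = 0.0453333 kg/s
Mean residence time: t_res = M/Q_s = 5.82 kg / 0.0453333 kg/s = 128.382 s
Convert to SI: D = 0.0921 m, h = 0.00985 m, N = 36.7/60 = 0.611667 rev/s
Shear rate: γ̇ = πDN/h = π·0.0921·0.611667/0.00985 = 17.9675 s⁻¹
Adiabatic rise: ΔT = η γ̇² t_res / (ρ cp) = 1190·(17.9675)²·128.382 / (1011·1537) = 31.7397 K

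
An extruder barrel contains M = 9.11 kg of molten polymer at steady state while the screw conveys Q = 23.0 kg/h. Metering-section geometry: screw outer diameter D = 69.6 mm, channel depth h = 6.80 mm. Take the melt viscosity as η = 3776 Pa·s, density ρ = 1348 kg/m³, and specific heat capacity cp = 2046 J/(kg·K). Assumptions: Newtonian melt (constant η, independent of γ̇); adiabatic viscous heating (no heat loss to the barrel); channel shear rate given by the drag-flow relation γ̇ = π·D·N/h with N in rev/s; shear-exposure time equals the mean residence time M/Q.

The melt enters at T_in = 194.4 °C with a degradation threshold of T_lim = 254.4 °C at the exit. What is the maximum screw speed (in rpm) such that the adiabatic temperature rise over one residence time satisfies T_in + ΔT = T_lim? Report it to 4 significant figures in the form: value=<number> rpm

Throughput in SI: Q_s = 23.0 kg/h ÷ 3600 s/h = 0.00638889 kg/s
Mean residence time: t_res = M/Q_s = 9.11 kg / 0.00638889 kg/s = 1425.91 s
Convert to metres: D = 0.0696 m, h = 0.0068 m
ΔT_a = T_lim − T_in = 254.4 − 194.4 = 60 K
γ̇_max² = ΔT_a·ρ·cp / (η·t_res) = [60 × 1348 × 2046] / [3776 × 1425.91] = 30.7342 s⁻²
γ̇_max = √30.7342 = 5.54384 s⁻¹
Solve γ̇ = πDN/h for N: N_max = γ̇_max·h/(π·D) = 5.54384 × 0.0068 / (π × 0.0696) = 0.172409 rev/s = 10.3446 rpm

value=10.34 rpm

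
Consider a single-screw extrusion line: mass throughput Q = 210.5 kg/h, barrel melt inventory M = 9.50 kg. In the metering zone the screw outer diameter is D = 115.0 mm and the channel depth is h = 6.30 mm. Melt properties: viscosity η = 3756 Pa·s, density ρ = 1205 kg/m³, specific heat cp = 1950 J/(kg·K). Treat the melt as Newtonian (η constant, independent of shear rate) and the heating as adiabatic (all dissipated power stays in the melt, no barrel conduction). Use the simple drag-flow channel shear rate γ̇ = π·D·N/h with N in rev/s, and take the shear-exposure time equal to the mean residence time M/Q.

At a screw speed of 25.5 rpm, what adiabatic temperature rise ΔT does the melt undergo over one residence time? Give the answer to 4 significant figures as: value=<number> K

Q_s = Q / 3600 = 210.5 / 3600 = 0.0584722 kg/s
t_res = M / Q_s = 9.50 / 0.0584722 = 162.47 s
Convert to SI: D = 0.115 m, h = 0.0063 m, N = 25.5/60 = 0.425 rev/s
γ̇ = π·D·N / h = π · 0.115 · 0.425 / 0.0063 = 24.3723 s⁻¹
ΔT = η·γ̇²·t_res / (ρ·cp) = 3756 · (24.3723)² · 162.47 / (1205 · 1950) = 154.266 K

value=154.3 K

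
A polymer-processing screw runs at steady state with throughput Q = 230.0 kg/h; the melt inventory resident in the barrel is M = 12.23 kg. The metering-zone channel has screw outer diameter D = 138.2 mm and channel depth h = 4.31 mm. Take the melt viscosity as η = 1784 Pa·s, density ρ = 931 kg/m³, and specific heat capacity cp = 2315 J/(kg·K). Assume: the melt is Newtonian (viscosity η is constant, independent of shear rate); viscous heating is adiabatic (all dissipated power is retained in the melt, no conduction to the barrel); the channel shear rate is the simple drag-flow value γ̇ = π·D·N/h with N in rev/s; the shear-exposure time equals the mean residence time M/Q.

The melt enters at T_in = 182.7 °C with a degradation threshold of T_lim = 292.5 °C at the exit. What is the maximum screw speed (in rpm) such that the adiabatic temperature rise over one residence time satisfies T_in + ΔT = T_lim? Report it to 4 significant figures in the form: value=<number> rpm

Convert throughput: Q = 230.0 kg/h = 230.0/3600 = 0.0638889 kg/s
t_res = M / Q_s = 12.23 / 0.0638889 = 191.426 s
Geometry in SI: D = 138.2 mm → 0.1382 m, h = 4.31 mm → 0.00431 m
Allowable rise: ΔT_a = T_lim − T_in = 292.5 − 182.7 = 109.8 K
Invert ΔT = ηγ̇²t_res/(ρcp) for γ̇: γ̇_max² = ΔT_a ρ cp / (η t_res) = 109.8·931·2315 / (1784·191.426) = 692.958 s⁻²
Take the square root: γ̇_max = √(692.958) = 26.3241 s⁻¹
Solve γ̇ = πDN/h for N: N_max = γ̇_max·h/(π·D) = 26.3241 × 0.00431 / (π × 0.1382) = 0.26132 rev/s = 15.6792 rpm

value=15.68 rpm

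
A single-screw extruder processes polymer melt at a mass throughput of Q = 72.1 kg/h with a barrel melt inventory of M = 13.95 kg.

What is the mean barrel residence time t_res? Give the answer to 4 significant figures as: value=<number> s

Convert throughput: Q = 72.1 kg/h = 72.1/3600 = 0.0200278 kg/s
t_res = M / Q_s = 13.95 / 0.0200278 = 696.533 s

value=696.5 s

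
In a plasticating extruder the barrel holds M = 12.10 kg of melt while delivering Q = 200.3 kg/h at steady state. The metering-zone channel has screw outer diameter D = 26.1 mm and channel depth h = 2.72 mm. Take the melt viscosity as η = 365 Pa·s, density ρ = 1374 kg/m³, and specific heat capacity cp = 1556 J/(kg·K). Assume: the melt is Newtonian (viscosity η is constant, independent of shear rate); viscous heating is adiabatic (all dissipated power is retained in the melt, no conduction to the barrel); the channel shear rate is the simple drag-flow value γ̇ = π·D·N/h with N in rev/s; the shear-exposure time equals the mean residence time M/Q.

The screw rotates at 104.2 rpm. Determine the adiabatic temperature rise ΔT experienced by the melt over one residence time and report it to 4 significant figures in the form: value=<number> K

Q_s = Q / 3600 = 200.3 / 3600 = 0.0556389 kg/s
t_res = M / Q_s = 12.10 ÷ 0.0556389 = 217.474 s
Convert to SI: D = 0.0261 m, h = 0.00272 m, N = 104.2/60 = 1.73667 rev/s
Shear rate: γ̇ = πDN/h = π·0.0261·1.73667/0.00272 = 52.3526 s⁻¹
Adiabatic rise: ΔT = η γ̇² t_res / (ρ cp) = 365·(52.3526)²·217.474 / (1374·1556) = 101.761 K

value=101.8 K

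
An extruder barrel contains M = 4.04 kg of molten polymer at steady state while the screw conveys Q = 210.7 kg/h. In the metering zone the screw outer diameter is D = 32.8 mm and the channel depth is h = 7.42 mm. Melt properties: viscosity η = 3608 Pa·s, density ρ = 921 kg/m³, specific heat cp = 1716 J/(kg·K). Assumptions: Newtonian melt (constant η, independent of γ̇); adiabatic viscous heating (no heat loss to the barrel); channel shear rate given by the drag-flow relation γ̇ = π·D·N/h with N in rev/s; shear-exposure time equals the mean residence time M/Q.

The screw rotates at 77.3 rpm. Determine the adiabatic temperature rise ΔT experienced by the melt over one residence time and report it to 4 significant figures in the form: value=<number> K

value=50.44 K

Throughput in SI: Q_s = 210.7 kg/h ÷ 3600 s/h = 0.0585278 kg/s
t_res = M / Q_s = 4.04 / 0.0585278 = 69.0271 s
Geometry in metres: D = 32.8 mm → 0.0328 m, h = 7.42 mm → 0.00742 m; screw speed N = 77.3 rpm = 1.28833 rev/s
Shear rate: γ̇ = πDN/h = π·0.0328·1.28833/0.00742 = 17.8916 s⁻¹
ΔT = η·γ̇²·t_res / (ρ·cp) = 3608 · (17.8916)² · 69.0271 / (921 · 1716) = 50.4435 K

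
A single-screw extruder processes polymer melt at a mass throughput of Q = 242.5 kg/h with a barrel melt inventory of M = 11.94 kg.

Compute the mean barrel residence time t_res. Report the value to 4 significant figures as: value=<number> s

value=177.3 s

Convert throughput: Q = 242.5 kg/h = 242.5/3600 = 0.0673611 kg/s
t_res = M / Q_s = 11.94 ÷ 0.0673611 = 177.254 s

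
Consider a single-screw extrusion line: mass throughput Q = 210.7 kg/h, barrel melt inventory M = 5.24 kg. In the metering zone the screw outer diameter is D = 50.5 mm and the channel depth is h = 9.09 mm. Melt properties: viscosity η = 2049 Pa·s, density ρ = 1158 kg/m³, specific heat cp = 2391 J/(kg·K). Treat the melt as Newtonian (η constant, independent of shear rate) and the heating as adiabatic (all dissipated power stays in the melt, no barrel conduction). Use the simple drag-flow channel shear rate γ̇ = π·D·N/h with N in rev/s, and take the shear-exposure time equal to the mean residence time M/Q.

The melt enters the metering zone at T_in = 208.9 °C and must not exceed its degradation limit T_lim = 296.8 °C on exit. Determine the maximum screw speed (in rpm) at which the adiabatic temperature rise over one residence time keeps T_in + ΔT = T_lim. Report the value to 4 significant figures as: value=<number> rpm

Throughput in SI: Q_s = 210.7 kg/h ÷ 3600 s/h = 0.0585278 kg/s
Mean residence time: t_res = M/Q_s = 5.24 kg / 0.0585278 kg/s = 89.5301 s
D = 50.5 mm = 0.0505 m;  h = 9.09 mm = 0.00909 m
ΔT_a = T_lim − T_in = 296.8 °C − 208.9 °C = 87.9 K
Invert ΔT = ηγ̇²t_res/(ρcp) for γ̇: γ̇_max² = ΔT_a ρ cp / (η t_res) = 87.9·1158·2391 / (2049·89.5301) = 1326.68 s⁻²
Take the square root: γ̇_max = √(1326.68) = 36.4236 s⁻¹
N_max = γ̇_max h / (πD) = 36.4236·0.00909/(π·0.0505) = 2.08692 rev/s → ×60 = 125.215 rpm

value=125.2 rpm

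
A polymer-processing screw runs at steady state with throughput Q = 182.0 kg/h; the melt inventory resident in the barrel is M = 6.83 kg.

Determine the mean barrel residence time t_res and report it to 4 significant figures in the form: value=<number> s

value=135.1 s

Convert throughput: Q = 182.0 kg/h = 182.0/3600 = 0.0505556 kg/s
t_res = M / Q_s = 6.83 ÷ 0.0505556 = 135.099 s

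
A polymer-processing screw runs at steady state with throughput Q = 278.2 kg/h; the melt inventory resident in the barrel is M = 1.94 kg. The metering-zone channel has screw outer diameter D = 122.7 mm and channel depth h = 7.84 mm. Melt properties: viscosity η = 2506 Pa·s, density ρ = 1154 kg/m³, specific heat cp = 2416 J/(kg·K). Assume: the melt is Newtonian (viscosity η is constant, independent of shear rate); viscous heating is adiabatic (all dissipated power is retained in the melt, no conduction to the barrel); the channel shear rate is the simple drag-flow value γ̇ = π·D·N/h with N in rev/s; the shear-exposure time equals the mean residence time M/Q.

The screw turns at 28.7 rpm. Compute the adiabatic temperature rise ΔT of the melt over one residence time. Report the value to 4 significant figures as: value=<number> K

Q_s = Q / 3600 = 278.2 / 3600 = 0.0772778 kg/s
t_res = M / Q_s = 1.94 / 0.0772778 = 25.1042 s
Convert to SI: D = 0.1227 m, h = 0.00784 m, N = 28.7/60 = 0.478333 rev/s
Shear rate: γ̇ = πDN/h = π·0.1227·0.478333/0.00784 = 23.5185 s⁻¹
ΔT = η·γ̇²·t_res/(ρ·cp) = [2506 × 23.5185² × 25.1042] / [1154 × 2416] = 12.4808 K

value=12.48 K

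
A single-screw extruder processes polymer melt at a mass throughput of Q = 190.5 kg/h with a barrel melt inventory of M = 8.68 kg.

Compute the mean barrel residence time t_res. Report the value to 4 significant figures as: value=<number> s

Q_s = Q / 3600 = 190.5 / 3600 = 0.0529167 kg/s
t_res = M / Q_s = 8.68 ÷ 0.0529167 = 164.031 s

value=164.0 s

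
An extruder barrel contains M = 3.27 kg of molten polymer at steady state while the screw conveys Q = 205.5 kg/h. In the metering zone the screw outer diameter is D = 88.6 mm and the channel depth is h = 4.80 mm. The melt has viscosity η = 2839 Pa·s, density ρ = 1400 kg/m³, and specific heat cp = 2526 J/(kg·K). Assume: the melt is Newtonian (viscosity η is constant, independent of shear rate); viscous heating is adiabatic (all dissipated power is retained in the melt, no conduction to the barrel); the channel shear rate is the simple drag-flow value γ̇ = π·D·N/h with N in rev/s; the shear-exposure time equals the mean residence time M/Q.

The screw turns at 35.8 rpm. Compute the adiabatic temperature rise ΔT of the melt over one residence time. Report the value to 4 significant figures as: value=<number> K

value=55.05 K

Q_s = Q / 3600 = 205.5 / 3600 = 0.0570833 kg/s
t_res = M / Q_s = 3.27 ÷ 0.0570833 = 57.2847 s
Geometry in metres: D = 88.6 mm → 0.0886 m, h = 4.80 mm → 0.0048 m; screw speed N = 35.8 rpm = 0.596667 rev/s
γ̇ = π·D·N / h = π · 0.0886 · 0.596667 / 0.0048 = 34.5998 s⁻¹
ΔT = η·γ̇²·t_res / (ρ·cp) = 2839 · (34.5998)² · 57.2847 / (1400 · 2526) = 55.0542 K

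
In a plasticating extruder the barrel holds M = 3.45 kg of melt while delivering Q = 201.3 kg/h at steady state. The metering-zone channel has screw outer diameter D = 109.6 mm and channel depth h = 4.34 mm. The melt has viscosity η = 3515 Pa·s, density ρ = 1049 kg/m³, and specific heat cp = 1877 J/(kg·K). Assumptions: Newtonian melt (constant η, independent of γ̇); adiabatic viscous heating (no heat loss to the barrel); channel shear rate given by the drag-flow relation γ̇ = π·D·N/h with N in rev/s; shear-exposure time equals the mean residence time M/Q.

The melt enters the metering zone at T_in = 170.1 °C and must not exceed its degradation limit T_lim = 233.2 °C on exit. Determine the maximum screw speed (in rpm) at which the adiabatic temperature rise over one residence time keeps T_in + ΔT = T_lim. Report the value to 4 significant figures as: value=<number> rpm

value=18.10 rpm

Convert throughput: Q = 201.3 kg/h = 201.3/3600 = 0.0559167 kg/s
t_res = M / Q_s = 3.45 / 0.0559167 = 61.699 s
Geometry in SI: D = 109.6 mm → 0.1096 m, h = 4.34 mm → 0.00434 m
ΔT_a = T_lim − T_in = 233.2 − 170.1 = 63.1 K
Invert ΔT = ηγ̇²t_res/(ρcp) for γ̇: γ̇_max² = ΔT_a ρ cp / (η t_res) = 63.1·1049·1877 / (3515·61.699) = 572.883 s⁻²
Take the square root: γ̇_max = √(572.883) = 23.935 s⁻¹
N_max = γ̇_max·h / (π·D) = 23.935 · 0.00434 / (π · 0.1096) = 0.301691 rev/s = 18.1015 rpm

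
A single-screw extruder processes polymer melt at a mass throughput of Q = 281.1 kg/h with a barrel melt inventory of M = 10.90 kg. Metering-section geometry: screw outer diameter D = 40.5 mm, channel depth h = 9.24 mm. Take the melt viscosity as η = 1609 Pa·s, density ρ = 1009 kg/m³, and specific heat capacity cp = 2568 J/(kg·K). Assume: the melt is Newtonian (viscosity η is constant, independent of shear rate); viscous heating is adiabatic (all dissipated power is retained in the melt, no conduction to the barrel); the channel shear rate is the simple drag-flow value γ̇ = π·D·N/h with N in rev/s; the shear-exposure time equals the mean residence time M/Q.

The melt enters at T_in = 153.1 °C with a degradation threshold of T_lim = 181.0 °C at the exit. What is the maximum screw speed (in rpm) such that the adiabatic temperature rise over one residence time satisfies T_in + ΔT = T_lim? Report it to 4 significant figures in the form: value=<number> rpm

Throughput in SI: Q_s = 281.1 kg/h ÷ 3600 s/h = 0.0780833 kg/s
Mean residence time: t_res = M/Q_s = 10.90 kg / 0.0780833 kg/s = 139.594 s
Convert to metres: D = 0.0405 m, h = 0.00924 m
ΔT_a = T_lim − T_in = 181.0 − 153.1 = 27.9 K
γ̇_max² = ΔT_a·ρ·cp / (η·t_res) = [27.9 × 1009 × 2568] / [1609 × 139.594] = 321.859 s⁻²
Take the square root: γ̇_max = √(321.859) = 17.9404 s⁻¹
Solve γ̇ = πDN/h for N: N_max = γ̇_max·h/(π·D) = 17.9404 × 0.00924 / (π × 0.0405) = 1.30287 rev/s = 78.172 rpm

value=78.17 rpm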